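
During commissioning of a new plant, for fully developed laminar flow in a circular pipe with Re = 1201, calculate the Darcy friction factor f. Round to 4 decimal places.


f = 64 / Re
f = 64 / 1201
f = 0.0533


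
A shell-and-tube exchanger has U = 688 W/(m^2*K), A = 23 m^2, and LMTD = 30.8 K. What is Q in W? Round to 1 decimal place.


Q = U * A * LMTD
Q = 688 * 23 * 30.8
Q = 487379.2 W


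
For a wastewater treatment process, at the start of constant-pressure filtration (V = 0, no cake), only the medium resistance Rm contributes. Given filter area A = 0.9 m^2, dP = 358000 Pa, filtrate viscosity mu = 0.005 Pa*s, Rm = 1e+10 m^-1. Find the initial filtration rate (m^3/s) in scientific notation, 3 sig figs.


rate = A * dP / (mu * Rm)
rate = 0.9 * 358000 / (0.005 * 1e+10)
rate = 322200.0 / 5.000e+07
rate = 6.44e-03 m^3/s


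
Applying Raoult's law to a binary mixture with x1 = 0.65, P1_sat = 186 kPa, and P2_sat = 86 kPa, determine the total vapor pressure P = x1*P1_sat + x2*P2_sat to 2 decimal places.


P = x1*P1_sat + x2*P2_sat
x2 = 1 - x1 = 1 - 0.65 = 0.35
P = 0.65*186 + 0.35*86
P = 120.9 + 30.1
P = 151.00 kPa


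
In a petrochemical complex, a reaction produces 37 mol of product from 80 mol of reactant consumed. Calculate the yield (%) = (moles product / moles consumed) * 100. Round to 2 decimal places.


Yield = (moles product / moles consumed) * 100%
Yield = (37 / 80) * 100
Yield = 0.4625 * 100
Yield = 46.25%


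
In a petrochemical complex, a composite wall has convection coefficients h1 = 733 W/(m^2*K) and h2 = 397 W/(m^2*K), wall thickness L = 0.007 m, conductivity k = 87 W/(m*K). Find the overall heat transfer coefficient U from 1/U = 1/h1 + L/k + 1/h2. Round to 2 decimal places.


1/U = 1/h1 + L/k + 1/h2
1/U = 1/733 + 0.007/87 + 1/397
1/U = 0.0013642565 + 8.04598e-05 + 0.0025188917
1/U = 0.003963608
U = 252.30 W/(m^2*K)


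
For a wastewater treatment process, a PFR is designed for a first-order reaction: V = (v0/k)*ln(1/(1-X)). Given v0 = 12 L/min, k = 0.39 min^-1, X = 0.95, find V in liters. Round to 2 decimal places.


V = (v0/k) * ln(1/(1-X))
V = (12/0.39) * ln(1/(1-0.95))
V = 30.769231 * ln(20.0)
V = 30.769231 * 2.995732
V = 92.18 L


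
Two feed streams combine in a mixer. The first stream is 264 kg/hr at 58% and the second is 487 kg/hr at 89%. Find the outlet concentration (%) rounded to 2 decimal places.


Mass balance on solute: F1*x1 + F2*x2 = F3*x3
F3 = F1 + F2 = 264 + 487 = 751 kg/hr
x3 = (F1*x1 + F2*x2)/F3
x3 = (264*0.58 + 487*0.89) / 751
x3 = 78.10%


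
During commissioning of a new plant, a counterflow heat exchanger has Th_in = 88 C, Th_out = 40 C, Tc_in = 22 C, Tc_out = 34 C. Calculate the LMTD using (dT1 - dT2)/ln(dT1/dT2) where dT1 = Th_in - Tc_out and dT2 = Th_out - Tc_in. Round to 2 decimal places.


dT1 = Th_in - Tc_out = 88 - 34 = 54
dT2 = Th_out - Tc_in = 40 - 22 = 18
LMTD = (dT1 - dT2) / ln(dT1/dT2)
LMTD = (54 - 18) / ln(54/18)
LMTD = 32.77 K


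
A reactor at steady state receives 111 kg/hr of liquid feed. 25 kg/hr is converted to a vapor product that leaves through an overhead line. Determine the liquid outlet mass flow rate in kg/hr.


Steady-state mass balance on the main outlet: F_out = F_in - F_removed
F_out = 111 - 25
F_out = 86 kg/hr


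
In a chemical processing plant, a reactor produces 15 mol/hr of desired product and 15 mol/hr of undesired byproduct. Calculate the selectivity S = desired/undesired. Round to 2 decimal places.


S = desired product rate / undesired product rate
S = 15 / 15
S = 1.00


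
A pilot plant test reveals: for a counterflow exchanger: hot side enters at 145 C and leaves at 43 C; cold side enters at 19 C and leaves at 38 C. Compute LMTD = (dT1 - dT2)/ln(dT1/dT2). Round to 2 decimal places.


dT1 = Th_in - Tc_out = 145 - 38 = 107
dT2 = Th_out - Tc_in = 43 - 19 = 24
LMTD = (dT1 - dT2) / ln(dT1/dT2)
LMTD = (107 - 24) / ln(107/24)
LMTD = 55.53 K


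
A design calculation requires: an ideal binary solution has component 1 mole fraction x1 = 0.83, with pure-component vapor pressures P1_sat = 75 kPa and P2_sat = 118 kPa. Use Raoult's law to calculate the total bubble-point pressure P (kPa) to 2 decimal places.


P = x1*P1_sat + x2*P2_sat
x2 = 1 - x1 = 1 - 0.83 = 0.17
P = 0.83*75 + 0.17*118
P = 62.25 + 20.06
P = 82.31 kPa


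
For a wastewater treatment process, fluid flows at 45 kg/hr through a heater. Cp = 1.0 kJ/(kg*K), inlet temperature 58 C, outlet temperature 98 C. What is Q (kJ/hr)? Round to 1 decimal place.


Q = m_dot * Cp * (T2 - T1)
Q = 45 * 1.0 * (98 - 58)
Q = 45 * 1.0 * 40
Q = 1800.0 kJ/hr


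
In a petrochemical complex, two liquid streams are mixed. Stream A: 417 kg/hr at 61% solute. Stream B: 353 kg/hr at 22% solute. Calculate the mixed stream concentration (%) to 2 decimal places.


Mass balance on solute: F1*x1 + F2*x2 = F3*x3
F3 = F1 + F2 = 417 + 353 = 770 kg/hr
x3 = (F1*x1 + F2*x2)/F3
x3 = (417*0.61 + 353*0.22) / 770
x3 = 43.12%


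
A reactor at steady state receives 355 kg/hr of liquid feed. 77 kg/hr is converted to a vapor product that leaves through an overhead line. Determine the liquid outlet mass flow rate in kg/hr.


Steady-state mass balance on the main outlet: F_out = F_in - F_removed
F_out = 355 - 77
F_out = 278 kg/hr


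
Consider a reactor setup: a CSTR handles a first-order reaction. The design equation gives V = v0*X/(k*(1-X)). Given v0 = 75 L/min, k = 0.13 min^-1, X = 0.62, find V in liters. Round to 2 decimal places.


V = v0 * X / (k * (1 - X))
V = 75 * 0.62 / (0.13 * (1 - 0.62))
V = 46.5 / (0.13 * 0.38)
V = 46.5 / 0.0494
V = 941.30 L


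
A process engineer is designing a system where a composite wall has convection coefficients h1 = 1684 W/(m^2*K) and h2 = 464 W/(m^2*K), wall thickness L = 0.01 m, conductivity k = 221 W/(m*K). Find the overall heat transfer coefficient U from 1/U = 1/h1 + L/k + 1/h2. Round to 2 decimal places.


1/U = 1/h1 + L/k + 1/h2
1/U = 1/1684 + 0.01/221 + 1/464
1/U = 0.0005938242 + 4.52489e-05 + 0.0021551724
1/U = 0.0027942455
U = 357.88 W/(m^2*K)


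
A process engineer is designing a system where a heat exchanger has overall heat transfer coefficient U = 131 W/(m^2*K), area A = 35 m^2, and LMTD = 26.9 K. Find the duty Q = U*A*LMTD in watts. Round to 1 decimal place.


Q = U * A * LMTD
Q = 131 * 35 * 26.9
Q = 123336.5 W


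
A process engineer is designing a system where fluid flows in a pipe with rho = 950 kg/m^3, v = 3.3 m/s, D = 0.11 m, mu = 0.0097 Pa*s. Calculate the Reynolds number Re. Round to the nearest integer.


Re = rho * v * D / mu
Re = 950 * 3.3 * 0.11 / 0.0097
Re = 344.85 / 0.0097
Re = 35552


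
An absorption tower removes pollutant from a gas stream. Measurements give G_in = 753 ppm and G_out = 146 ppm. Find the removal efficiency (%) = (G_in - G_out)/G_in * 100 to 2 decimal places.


Efficiency = (G_in - G_out) / G_in * 100%
Efficiency = (753 - 146) / 753 * 100
Efficiency = 607 / 753 * 100
Efficiency = 80.61%


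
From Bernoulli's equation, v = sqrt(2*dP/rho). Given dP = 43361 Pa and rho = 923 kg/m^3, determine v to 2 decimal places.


v = sqrt(2*dP/rho)
v = sqrt(2*43361/923)
v = sqrt(93.956663)
v = 9.69 m/s


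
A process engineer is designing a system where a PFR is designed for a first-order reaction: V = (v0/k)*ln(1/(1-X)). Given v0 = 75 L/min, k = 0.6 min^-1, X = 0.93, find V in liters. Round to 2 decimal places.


V = (v0/k) * ln(1/(1-X))
V = (75/0.6) * ln(1/(1-0.93))
V = 125.0 * ln(14.285714)
V = 125.0 * 2.65926
V = 332.41 L


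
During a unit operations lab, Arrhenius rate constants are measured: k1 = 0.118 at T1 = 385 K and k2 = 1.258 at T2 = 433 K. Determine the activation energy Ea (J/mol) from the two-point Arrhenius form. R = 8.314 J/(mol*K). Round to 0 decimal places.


Ea = R * ln(k2/k1) / (1/T1 - 1/T2)
ln(k2/k1) = ln(1.258/0.118) = 2.3665938
1/T1 - 1/T2 = 1/385 - 1/433 = 0.000287933775
Ea = 8.314 * 2.3665938 / 0.000287933775
Ea = 68335 J/mol


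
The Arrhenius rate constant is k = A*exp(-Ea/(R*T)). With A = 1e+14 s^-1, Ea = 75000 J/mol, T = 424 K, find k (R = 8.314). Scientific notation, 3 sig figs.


k = A * exp(-Ea/(R*T))
k = 1e+14 * exp(-75000 / (8.314 * 424))
k = 1e+14 * exp(-21.275775)
k = 5.76e+04


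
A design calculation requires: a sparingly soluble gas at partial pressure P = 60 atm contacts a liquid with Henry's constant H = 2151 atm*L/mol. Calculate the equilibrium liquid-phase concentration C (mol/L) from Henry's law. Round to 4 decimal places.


C = P / H
C = 60 / 2151
C = 0.0279 mol/L


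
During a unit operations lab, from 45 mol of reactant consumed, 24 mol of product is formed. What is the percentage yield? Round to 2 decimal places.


Yield = (moles product / moles consumed) * 100%
Yield = (24 / 45) * 100
Yield = 0.5333 * 100
Yield = 53.33%


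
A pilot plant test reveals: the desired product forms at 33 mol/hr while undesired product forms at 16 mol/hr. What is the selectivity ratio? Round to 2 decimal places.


S = desired product rate / undesired product rate
S = 33 / 16
S = 2.06


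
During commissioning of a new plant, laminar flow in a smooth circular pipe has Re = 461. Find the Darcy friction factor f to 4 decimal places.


f = 64 / Re
f = 64 / 461
f = 0.1388


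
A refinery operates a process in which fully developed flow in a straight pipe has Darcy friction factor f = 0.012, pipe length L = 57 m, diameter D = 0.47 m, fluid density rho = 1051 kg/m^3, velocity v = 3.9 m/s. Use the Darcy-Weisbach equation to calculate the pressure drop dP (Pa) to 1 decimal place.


dP = f * (L/D) * (rho*v^2/2)
dP = 0.012 * (57/0.47) * (1051*3.9^2/2)
L/D = 121.27659574
rho*v^2/2 = 1051*15.21/2 = 7992.855
dP = 0.012 * 121.27659574 * 7992.855
dP = 11632.2 Pa


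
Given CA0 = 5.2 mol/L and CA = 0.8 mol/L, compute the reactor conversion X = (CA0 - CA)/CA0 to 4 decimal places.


X = (CA0 - CA) / CA0
X = (5.2 - 0.8) / 5.2
X = 4.4 / 5.2
X = 0.8462


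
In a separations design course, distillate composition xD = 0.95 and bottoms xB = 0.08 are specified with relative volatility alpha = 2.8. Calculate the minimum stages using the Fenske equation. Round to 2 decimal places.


N_min = ln((xD*(1-xB))/(xB*(1-xD))) / ln(alpha)
Numerator inside ln: 0.874 / 0.004 = 218.5
ln(218.5) = 5.386786
ln(alpha) = ln(2.8) = 1.029619
N_min = 5.386786 / 1.029619 = 5.23


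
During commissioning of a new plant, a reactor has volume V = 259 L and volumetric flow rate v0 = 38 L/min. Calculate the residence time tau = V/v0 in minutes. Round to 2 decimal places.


tau = V / v0
tau = 259 / 38
tau = 6.82 min


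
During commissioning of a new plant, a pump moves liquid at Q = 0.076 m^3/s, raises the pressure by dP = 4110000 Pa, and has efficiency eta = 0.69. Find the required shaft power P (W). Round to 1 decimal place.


P = Q * dP / eta
P = 0.076 * 4110000 / 0.69
P = 312360.0 / 0.69
P = 452695.7 W


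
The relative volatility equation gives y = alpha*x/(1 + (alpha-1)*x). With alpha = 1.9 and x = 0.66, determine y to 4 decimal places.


y = alpha*x / (1 + (alpha-1)*x)
y = 1.9*0.66 / (1 + (1.9-1)*0.66)
y = 1.254 / (1 + 0.594)
y = 1.254 / 1.594
y = 0.7867


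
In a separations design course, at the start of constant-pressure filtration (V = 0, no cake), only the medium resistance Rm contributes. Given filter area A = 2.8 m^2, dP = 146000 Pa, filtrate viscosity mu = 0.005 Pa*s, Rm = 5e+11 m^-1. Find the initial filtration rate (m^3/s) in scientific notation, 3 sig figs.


rate = A * dP / (mu * Rm)
rate = 2.8 * 146000 / (0.005 * 5e+11)
rate = 408800.0 / 2.500e+09
rate = 1.64e-04 m^3/s


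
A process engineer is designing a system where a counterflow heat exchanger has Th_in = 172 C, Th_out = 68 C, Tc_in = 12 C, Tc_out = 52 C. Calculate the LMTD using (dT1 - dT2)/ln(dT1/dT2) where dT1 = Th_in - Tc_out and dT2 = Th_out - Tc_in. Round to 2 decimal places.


dT1 = Th_in - Tc_out = 172 - 52 = 120
dT2 = Th_out - Tc_in = 68 - 12 = 56
LMTD = (dT1 - dT2) / ln(dT1/dT2)
LMTD = (120 - 56) / ln(120/56)
LMTD = 83.97 K


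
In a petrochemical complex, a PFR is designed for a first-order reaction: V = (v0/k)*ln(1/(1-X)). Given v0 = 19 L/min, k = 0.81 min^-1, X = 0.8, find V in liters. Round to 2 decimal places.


V = (v0/k) * ln(1/(1-X))
V = (19/0.81) * ln(1/(1-0.8))
V = 23.45679 * ln(5.0)
V = 23.45679 * 1.609438
V = 37.75 L


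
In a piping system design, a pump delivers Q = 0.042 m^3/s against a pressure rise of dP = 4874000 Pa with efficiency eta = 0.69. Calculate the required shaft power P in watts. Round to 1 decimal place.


P = Q * dP / eta
P = 0.042 * 4874000 / 0.69
P = 204708.0 / 0.69
P = 296678.3 W


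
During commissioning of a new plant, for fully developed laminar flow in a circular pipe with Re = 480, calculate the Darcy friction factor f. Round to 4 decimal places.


f = 64 / Re
f = 64 / 480
f = 0.1333


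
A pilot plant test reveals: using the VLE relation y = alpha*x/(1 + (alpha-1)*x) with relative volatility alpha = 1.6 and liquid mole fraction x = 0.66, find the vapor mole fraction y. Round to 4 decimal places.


y = alpha*x / (1 + (alpha-1)*x)
y = 1.6*0.66 / (1 + (1.6-1)*0.66)
y = 1.056 / (1 + 0.396)
y = 1.056 / 1.396
y = 0.7564


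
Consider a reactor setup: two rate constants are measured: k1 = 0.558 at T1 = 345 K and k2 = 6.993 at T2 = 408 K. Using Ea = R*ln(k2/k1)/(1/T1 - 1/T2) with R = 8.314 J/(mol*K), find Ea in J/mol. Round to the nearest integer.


Ea = R * ln(k2/k1) / (1/T1 - 1/T2)
ln(k2/k1) = ln(6.993/0.558) = 2.528306
1/T1 - 1/T2 = 1/345 - 1/408 = 0.000447570332
Ea = 8.314 * 2.528306 / 0.000447570332
Ea = 46965 J/mol


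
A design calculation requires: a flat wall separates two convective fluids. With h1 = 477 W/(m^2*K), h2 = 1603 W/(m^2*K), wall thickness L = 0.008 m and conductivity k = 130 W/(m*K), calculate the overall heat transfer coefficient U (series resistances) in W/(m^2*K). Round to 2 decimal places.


1/U = 1/h1 + L/k + 1/h2
1/U = 1/477 + 0.008/130 + 1/1603
1/U = 0.0020964361 + 6.15385e-05 + 0.0006238303
1/U = 0.0027818049
U = 359.48 W/(m^2*K)


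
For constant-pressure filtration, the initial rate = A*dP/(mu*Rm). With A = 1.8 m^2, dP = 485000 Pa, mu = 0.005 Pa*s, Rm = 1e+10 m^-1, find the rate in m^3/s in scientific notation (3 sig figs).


rate = A * dP / (mu * Rm)
rate = 1.8 * 485000 / (0.005 * 1e+10)
rate = 873000.0 / 5.000e+07
rate = 1.75e-02 m^3/s


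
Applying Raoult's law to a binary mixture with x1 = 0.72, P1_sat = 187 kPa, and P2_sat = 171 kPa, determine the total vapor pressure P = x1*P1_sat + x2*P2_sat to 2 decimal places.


P = x1*P1_sat + x2*P2_sat
x2 = 1 - x1 = 1 - 0.72 = 0.28
P = 0.72*187 + 0.28*171
P = 134.64 + 47.88
P = 182.52 kPa


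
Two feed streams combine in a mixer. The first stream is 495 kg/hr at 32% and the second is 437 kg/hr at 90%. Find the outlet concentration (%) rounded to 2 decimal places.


Mass balance on solute: F1*x1 + F2*x2 = F3*x3
F3 = F1 + F2 = 495 + 437 = 932 kg/hr
x3 = (F1*x1 + F2*x2)/F3
x3 = (495*0.32 + 437*0.9) / 932
x3 = 59.20%


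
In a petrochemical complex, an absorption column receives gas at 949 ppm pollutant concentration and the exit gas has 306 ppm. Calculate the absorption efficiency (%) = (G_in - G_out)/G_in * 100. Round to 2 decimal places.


Efficiency = (G_in - G_out) / G_in * 100%
Efficiency = (949 - 306) / 949 * 100
Efficiency = 643 / 949 * 100
Efficiency = 67.76%


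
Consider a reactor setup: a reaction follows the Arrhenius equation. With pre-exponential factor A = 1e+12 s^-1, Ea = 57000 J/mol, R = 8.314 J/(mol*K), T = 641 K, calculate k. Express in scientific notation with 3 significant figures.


k = A * exp(-Ea/(R*T))
k = 1e+12 * exp(-57000 / (8.314 * 641))
k = 1e+12 * exp(-10.695641)
k = 2.26e+07


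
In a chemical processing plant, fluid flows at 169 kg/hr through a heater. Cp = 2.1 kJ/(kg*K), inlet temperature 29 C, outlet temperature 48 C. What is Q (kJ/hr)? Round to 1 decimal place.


Q = m_dot * Cp * (T2 - T1)
Q = 169 * 2.1 * (48 - 29)
Q = 169 * 2.1 * 19
Q = 6743.1 kJ/hr


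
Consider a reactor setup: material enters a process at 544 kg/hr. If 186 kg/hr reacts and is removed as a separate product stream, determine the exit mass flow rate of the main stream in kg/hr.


Steady-state mass balance on the main outlet: F_out = F_in - F_removed
F_out = 544 - 186
F_out = 358 kg/hr


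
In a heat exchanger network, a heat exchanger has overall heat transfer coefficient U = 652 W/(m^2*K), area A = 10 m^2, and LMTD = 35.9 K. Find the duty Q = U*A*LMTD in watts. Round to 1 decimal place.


Q = U * A * LMTD
Q = 652 * 10 * 35.9
Q = 234068.0 W


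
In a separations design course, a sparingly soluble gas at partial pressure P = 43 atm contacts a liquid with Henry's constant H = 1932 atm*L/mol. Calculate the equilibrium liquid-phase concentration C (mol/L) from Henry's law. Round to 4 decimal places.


C = P / H
C = 43 / 1932
C = 0.0223 mol/L


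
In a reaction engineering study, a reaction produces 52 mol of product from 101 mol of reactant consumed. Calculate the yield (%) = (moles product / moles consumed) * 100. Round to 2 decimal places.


Yield = (moles product / moles consumed) * 100%
Yield = (52 / 101) * 100
Yield = 0.5149 * 100
Yield = 51.49%


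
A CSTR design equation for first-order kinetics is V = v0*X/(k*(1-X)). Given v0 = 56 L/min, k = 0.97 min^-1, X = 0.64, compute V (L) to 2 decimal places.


V = v0 * X / (k * (1 - X))
V = 56 * 0.64 / (0.97 * (1 - 0.64))
V = 35.84 / (0.97 * 0.36)
V = 35.84 / 0.3492
V = 102.63 L


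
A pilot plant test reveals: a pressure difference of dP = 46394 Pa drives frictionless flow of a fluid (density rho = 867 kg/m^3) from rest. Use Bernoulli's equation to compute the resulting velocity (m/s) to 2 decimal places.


v = sqrt(2*dP/rho)
v = sqrt(2*46394/867)
v = sqrt(107.021915)
v = 10.35 m/s


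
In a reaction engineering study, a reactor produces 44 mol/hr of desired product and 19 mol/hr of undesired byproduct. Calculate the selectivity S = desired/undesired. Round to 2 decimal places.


S = desired product rate / undesired product rate
S = 44 / 19
S = 2.32


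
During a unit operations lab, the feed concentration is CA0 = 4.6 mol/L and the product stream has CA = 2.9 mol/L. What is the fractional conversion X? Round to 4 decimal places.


X = (CA0 - CA) / CA0
X = (4.6 - 2.9) / 4.6
X = 1.7 / 4.6
X = 0.3696


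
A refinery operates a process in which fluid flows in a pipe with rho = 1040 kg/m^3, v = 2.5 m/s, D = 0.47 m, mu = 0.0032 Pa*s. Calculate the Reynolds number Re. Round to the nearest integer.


Re = rho * v * D / mu
Re = 1040 * 2.5 * 0.47 / 0.0032
Re = 1222.0 / 0.0032
Re = 381875


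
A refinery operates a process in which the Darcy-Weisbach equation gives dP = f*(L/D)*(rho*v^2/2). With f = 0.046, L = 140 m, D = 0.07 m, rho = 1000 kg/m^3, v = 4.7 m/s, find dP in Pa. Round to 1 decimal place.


dP = f * (L/D) * (rho*v^2/2)
dP = 0.046 * (140/0.07) * (1000*4.7^2/2)
L/D = 2000.0
rho*v^2/2 = 1000*22.09/2 = 11045.0
dP = 0.046 * 2000.0 * 11045.0
dP = 1016140.0 Pa


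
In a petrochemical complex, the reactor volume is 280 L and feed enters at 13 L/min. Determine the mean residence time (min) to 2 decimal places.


tau = V / v0
tau = 280 / 13
tau = 21.54 min


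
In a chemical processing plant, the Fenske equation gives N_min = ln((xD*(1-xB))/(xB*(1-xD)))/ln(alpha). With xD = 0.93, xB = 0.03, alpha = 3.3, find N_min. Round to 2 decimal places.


N_min = ln((xD*(1-xB))/(xB*(1-xD))) / ln(alpha)
Numerator inside ln: 0.9021 / 0.0021 = 429.571429
ln(429.571429) = 6.062788
ln(alpha) = ln(3.3) = 1.193922
N_min = 6.062788 / 1.193922 = 5.08


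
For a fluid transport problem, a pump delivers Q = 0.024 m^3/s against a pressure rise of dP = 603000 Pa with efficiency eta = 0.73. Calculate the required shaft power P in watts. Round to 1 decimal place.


P = Q * dP / eta
P = 0.024 * 603000 / 0.73
P = 14472.0 / 0.73
P = 19824.7 W


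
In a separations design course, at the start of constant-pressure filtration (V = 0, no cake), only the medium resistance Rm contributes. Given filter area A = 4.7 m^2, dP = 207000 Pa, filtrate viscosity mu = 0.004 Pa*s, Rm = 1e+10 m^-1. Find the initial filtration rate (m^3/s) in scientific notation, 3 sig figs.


rate = A * dP / (mu * Rm)
rate = 4.7 * 207000 / (0.004 * 1e+10)
rate = 972900.0 / 4.000e+07
rate = 2.43e-02 m^3/s


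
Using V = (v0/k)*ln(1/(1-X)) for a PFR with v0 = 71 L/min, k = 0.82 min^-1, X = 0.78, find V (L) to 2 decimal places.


V = (v0/k) * ln(1/(1-X))
V = (71/0.82) * ln(1/(1-0.78))
V = 86.585366 * ln(4.545455)
V = 86.585366 * 1.514128
V = 131.10 L


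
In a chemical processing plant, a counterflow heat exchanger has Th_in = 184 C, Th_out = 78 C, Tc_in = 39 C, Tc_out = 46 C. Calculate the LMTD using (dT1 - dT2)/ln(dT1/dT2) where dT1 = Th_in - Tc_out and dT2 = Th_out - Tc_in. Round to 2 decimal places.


dT1 = Th_in - Tc_out = 184 - 46 = 138
dT2 = Th_out - Tc_in = 78 - 39 = 39
LMTD = (dT1 - dT2) / ln(dT1/dT2)
LMTD = (138 - 39) / ln(138/39)
LMTD = 78.34 K


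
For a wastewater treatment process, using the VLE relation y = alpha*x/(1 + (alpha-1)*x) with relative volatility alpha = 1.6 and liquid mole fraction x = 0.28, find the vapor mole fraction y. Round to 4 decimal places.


y = alpha*x / (1 + (alpha-1)*x)
y = 1.6*0.28 / (1 + (1.6-1)*0.28)
y = 0.448 / (1 + 0.168)
y = 0.448 / 1.168
y = 0.3836


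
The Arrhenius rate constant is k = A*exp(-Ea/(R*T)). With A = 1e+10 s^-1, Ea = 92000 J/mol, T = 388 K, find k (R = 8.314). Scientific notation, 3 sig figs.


k = A * exp(-Ea/(R*T))
k = 1e+10 * exp(-92000 / (8.314 * 388))
k = 1e+10 * exp(-28.519774)
k = 4.11e-03


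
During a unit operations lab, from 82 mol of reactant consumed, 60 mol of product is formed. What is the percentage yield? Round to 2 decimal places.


Yield = (moles product / moles consumed) * 100%
Yield = (60 / 82) * 100
Yield = 0.7317 * 100
Yield = 73.17%


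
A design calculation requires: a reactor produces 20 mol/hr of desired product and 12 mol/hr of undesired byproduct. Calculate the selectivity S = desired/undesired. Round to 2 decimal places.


S = desired product rate / undesired product rate
S = 20 / 12
S = 1.67


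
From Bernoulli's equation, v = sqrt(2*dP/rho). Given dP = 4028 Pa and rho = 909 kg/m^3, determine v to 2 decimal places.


v = sqrt(2*dP/rho)
v = sqrt(2*4028/909)
v = sqrt(8.862486)
v = 2.98 m/s


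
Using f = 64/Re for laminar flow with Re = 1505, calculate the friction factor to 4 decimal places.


f = 64 / Re
f = 64 / 1505
f = 0.0425


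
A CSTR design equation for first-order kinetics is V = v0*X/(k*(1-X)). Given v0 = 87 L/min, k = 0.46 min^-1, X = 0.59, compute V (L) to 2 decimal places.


V = v0 * X / (k * (1 - X))
V = 87 * 0.59 / (0.46 * (1 - 0.59))
V = 51.33 / (0.46 * 0.41)
V = 51.33 / 0.1886
V = 272.16 L


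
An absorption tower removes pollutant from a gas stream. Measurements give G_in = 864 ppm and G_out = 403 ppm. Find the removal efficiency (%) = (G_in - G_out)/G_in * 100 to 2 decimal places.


Efficiency = (G_in - G_out) / G_in * 100%
Efficiency = (864 - 403) / 864 * 100
Efficiency = 461 / 864 * 100
Efficiency = 53.36%


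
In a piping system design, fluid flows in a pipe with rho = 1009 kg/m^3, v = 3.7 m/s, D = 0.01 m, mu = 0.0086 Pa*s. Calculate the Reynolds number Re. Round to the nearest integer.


Re = rho * v * D / mu
Re = 1009 * 3.7 * 0.01 / 0.0086
Re = 37.333 / 0.0086
Re = 4341


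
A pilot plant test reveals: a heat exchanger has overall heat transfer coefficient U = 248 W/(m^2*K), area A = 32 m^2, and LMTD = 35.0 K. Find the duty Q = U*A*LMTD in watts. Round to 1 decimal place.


Q = U * A * LMTD
Q = 248 * 32 * 35.0
Q = 277760.0 W


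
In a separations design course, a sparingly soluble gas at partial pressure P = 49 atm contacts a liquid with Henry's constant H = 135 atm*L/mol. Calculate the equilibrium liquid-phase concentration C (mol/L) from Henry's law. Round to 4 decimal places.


C = P / H
C = 49 / 135
C = 0.3630 mol/L


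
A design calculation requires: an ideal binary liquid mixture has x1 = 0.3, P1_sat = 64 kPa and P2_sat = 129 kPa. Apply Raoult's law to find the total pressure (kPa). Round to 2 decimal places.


P = x1*P1_sat + x2*P2_sat
x2 = 1 - x1 = 1 - 0.3 = 0.7
P = 0.3*64 + 0.7*129
P = 19.2 + 90.3
P = 109.50 kPa


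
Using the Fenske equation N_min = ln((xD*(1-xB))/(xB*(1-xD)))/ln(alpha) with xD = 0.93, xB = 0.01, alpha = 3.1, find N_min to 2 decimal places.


N_min = ln((xD*(1-xB))/(xB*(1-xD))) / ln(alpha)
Numerator inside ln: 0.9207 / 0.0007 = 1315.285714
ln(1315.285714) = 7.181809
ln(alpha) = ln(3.1) = 1.131402
N_min = 7.181809 / 1.131402 = 6.35


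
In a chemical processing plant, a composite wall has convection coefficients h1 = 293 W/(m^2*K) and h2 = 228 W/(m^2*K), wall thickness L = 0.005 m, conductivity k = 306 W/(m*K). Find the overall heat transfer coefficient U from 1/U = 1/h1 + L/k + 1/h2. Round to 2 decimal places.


1/U = 1/h1 + L/k + 1/h2
1/U = 1/293 + 0.005/306 + 1/228
1/U = 0.0034129693 + 1.63399e-05 + 0.0043859649
1/U = 0.0078152741
U = 127.95 W/(m^2*K)


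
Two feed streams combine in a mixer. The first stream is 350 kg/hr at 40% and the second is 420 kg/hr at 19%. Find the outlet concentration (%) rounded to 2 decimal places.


Mass balance on solute: F1*x1 + F2*x2 = F3*x3
F3 = F1 + F2 = 350 + 420 = 770 kg/hr
x3 = (F1*x1 + F2*x2)/F3
x3 = (350*0.4 + 420*0.19) / 770
x3 = 28.55%


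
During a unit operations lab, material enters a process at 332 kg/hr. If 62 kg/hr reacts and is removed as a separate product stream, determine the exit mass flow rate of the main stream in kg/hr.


Steady-state mass balance on the main outlet: F_out = F_in - F_removed
F_out = 332 - 62
F_out = 270 kg/hr


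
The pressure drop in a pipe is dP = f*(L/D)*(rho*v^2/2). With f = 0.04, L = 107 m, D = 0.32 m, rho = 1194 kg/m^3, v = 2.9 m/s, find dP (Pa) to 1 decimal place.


dP = f * (L/D) * (rho*v^2/2)
dP = 0.04 * (107/0.32) * (1194*2.9^2/2)
L/D = 334.375
rho*v^2/2 = 1194*8.41/2 = 5020.77
dP = 0.04 * 334.375 * 5020.77
dP = 67152.8 Pa


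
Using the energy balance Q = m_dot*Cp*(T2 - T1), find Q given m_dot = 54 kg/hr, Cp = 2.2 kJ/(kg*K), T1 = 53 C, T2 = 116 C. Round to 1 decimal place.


Q = m_dot * Cp * (T2 - T1)
Q = 54 * 2.2 * (116 - 53)
Q = 54 * 2.2 * 63
Q = 7484.4 kJ/hr


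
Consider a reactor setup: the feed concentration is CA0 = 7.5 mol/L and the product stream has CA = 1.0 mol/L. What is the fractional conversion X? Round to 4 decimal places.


X = (CA0 - CA) / CA0
X = (7.5 - 1.0) / 7.5
X = 6.5 / 7.5
X = 0.8667


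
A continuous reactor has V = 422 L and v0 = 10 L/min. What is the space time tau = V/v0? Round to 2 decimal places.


tau = V / v0
tau = 422 / 10
tau = 42.20 min


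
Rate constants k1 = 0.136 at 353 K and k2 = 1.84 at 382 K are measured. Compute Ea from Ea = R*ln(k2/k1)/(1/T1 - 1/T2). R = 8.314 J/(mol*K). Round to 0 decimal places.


Ea = R * ln(k2/k1) / (1/T1 - 1/T2)
ln(k2/k1) = ln(1.84/0.136) = 2.604866
1/T1 - 1/T2 = 1/353 - 1/382 = 0.000215060143
Ea = 8.314 * 2.604866 / 0.000215060143
Ea = 100701 J/mol


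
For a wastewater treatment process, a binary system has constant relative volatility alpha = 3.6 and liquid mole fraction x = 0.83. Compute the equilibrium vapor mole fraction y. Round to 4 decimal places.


y = alpha*x / (1 + (alpha-1)*x)
y = 3.6*0.83 / (1 + (3.6-1)*0.83)
y = 2.988 / (1 + 2.158)
y = 2.988 / 3.158
y = 0.9462


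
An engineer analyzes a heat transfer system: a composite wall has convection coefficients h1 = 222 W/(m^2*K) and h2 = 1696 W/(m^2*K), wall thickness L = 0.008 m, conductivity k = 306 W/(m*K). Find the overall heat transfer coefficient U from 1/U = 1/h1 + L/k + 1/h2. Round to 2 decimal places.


1/U = 1/h1 + L/k + 1/h2
1/U = 1/222 + 0.008/306 + 1/1696
1/U = 0.0045045045 + 2.61438e-05 + 0.0005896226
1/U = 0.0051202709
U = 195.30 W/(m^2*K)


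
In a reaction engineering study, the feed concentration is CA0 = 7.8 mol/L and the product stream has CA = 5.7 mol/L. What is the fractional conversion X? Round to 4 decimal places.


X = (CA0 - CA) / CA0
X = (7.8 - 5.7) / 7.8
X = 2.1 / 7.8
X = 0.2692


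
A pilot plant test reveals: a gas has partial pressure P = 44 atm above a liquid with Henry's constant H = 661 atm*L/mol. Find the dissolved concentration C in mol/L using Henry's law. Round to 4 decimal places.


C = P / H
C = 44 / 661
C = 0.0666 mol/L


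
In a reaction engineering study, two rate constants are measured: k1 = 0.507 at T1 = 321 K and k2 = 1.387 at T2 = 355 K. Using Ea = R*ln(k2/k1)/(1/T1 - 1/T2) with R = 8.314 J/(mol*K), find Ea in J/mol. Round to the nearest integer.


Ea = R * ln(k2/k1) / (1/T1 - 1/T2)
ln(k2/k1) = ln(1.387/0.507) = 1.0063874
1/T1 - 1/T2 = 1/321 - 1/355 = 0.000298363389
Ea = 8.314 * 1.0063874 / 0.000298363389
Ea = 28043 J/mol


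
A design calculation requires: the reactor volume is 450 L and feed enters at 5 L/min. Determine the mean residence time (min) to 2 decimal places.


tau = V / v0
tau = 450 / 5
tau = 90.00 min


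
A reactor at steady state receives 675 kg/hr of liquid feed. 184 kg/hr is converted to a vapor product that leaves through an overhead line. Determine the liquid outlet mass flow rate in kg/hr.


Steady-state mass balance on the main outlet: F_out = F_in - F_removed
F_out = 675 - 184
F_out = 491 kg/hr


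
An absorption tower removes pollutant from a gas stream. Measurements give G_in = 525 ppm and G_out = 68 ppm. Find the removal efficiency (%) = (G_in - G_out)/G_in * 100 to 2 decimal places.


Efficiency = (G_in - G_out) / G_in * 100%
Efficiency = (525 - 68) / 525 * 100
Efficiency = 457 / 525 * 100
Efficiency = 87.05%


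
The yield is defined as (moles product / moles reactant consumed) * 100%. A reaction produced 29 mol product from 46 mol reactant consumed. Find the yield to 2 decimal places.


Yield = (moles product / moles consumed) * 100%
Yield = (29 / 46) * 100
Yield = 0.6304 * 100
Yield = 63.04%


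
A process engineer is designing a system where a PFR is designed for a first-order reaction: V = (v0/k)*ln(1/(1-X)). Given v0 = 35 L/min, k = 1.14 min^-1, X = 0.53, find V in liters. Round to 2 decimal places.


V = (v0/k) * ln(1/(1-X))
V = (35/1.14) * ln(1/(1-0.53))
V = 30.701754 * ln(2.12766)
V = 30.701754 * 0.755023
V = 23.18 L


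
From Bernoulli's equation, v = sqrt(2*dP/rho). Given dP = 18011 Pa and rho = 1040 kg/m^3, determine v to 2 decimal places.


v = sqrt(2*dP/rho)
v = sqrt(2*18011/1040)
v = sqrt(34.636538)
v = 5.89 m/s


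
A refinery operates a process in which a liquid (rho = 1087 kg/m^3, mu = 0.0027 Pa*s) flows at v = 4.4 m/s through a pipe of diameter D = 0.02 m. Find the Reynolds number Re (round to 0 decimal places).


Re = rho * v * D / mu
Re = 1087 * 4.4 * 0.02 / 0.0027
Re = 95.656 / 0.0027
Re = 35428


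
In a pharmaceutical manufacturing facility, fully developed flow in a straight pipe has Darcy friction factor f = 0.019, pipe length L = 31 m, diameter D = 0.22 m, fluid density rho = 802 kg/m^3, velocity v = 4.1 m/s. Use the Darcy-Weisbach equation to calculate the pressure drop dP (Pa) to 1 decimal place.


dP = f * (L/D) * (rho*v^2/2)
dP = 0.019 * (31/0.22) * (802*4.1^2/2)
L/D = 140.90909091
rho*v^2/2 = 802*16.81/2 = 6740.81
dP = 0.019 * 140.90909091 * 6740.81
dP = 18047.0 Pa


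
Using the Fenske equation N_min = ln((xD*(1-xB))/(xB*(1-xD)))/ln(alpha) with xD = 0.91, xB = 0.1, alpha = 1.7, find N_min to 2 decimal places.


N_min = ln((xD*(1-xB))/(xB*(1-xD))) / ln(alpha)
Numerator inside ln: 0.819 / 0.009 = 91.0
ln(91.0) = 4.51086
ln(alpha) = ln(1.7) = 0.530628
N_min = 4.51086 / 0.530628 = 8.50


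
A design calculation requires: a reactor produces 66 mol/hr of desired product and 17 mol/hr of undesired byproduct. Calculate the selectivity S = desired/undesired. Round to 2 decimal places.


S = desired product rate / undesired product rate
S = 66 / 17
S = 3.88


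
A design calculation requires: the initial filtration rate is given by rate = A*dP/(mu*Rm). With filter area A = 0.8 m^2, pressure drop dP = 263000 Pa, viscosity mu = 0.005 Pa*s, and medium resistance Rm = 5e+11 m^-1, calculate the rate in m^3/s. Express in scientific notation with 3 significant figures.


rate = A * dP / (mu * Rm)
rate = 0.8 * 263000 / (0.005 * 5e+11)
rate = 210400.0 / 2.500e+09
rate = 8.42e-05 m^3/s


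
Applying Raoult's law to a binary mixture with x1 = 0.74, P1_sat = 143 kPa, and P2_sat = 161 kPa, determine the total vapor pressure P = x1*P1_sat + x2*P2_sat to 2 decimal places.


P = x1*P1_sat + x2*P2_sat
x2 = 1 - x1 = 1 - 0.74 = 0.26
P = 0.74*143 + 0.26*161
P = 105.82 + 41.86
P = 147.68 kPa


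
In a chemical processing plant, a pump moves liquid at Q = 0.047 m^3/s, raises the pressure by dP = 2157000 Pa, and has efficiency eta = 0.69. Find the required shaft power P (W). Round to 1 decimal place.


P = Q * dP / eta
P = 0.047 * 2157000 / 0.69
P = 101379.0 / 0.69
P = 146926.1 W


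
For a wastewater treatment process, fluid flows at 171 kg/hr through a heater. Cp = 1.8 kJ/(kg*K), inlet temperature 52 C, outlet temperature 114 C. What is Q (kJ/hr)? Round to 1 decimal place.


Q = m_dot * Cp * (T2 - T1)
Q = 171 * 1.8 * (114 - 52)
Q = 171 * 1.8 * 62
Q = 19083.6 kJ/hr


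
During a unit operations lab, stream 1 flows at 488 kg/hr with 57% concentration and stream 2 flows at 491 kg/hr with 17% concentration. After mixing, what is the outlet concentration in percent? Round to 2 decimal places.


Mass balance on solute: F1*x1 + F2*x2 = F3*x3
F3 = F1 + F2 = 488 + 491 = 979 kg/hr
x3 = (F1*x1 + F2*x2)/F3
x3 = (488*0.57 + 491*0.17) / 979
x3 = 36.94%


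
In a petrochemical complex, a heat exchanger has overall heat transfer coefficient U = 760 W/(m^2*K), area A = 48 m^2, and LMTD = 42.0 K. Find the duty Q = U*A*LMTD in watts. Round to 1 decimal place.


Q = U * A * LMTD
Q = 760 * 48 * 42.0
Q = 1532160.0 W


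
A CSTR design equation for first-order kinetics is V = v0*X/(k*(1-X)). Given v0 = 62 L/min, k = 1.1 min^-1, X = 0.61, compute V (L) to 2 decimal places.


V = v0 * X / (k * (1 - X))
V = 62 * 0.61 / (1.1 * (1 - 0.61))
V = 37.82 / (1.1 * 0.39)
V = 37.82 / 0.429
V = 88.16 L


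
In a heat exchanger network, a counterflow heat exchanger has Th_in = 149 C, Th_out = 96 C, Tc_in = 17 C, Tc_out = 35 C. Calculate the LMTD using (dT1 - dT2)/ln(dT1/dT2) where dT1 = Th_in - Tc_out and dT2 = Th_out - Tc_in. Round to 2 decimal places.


dT1 = Th_in - Tc_out = 149 - 35 = 114
dT2 = Th_out - Tc_in = 96 - 17 = 79
LMTD = (dT1 - dT2) / ln(dT1/dT2)
LMTD = (114 - 79) / ln(114/79)
LMTD = 95.43 K


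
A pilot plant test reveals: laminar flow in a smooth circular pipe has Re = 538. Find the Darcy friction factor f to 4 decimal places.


f = 64 / Re
f = 64 / 538
f = 0.1190


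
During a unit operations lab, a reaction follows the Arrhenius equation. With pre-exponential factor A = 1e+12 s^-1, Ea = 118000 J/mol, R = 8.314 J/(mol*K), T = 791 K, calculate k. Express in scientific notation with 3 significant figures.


k = A * exp(-Ea/(R*T))
k = 1e+12 * exp(-118000 / (8.314 * 791))
k = 1e+12 * exp(-17.943018)
k = 1.61e+04


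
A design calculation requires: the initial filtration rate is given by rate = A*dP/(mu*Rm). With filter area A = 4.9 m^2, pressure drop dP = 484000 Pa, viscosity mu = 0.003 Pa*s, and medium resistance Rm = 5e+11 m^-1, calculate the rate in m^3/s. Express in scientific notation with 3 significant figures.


rate = A * dP / (mu * Rm)
rate = 4.9 * 484000 / (0.003 * 5e+11)
rate = 2371600.0 / 1.500e+09
rate = 1.58e-03 m^3/s


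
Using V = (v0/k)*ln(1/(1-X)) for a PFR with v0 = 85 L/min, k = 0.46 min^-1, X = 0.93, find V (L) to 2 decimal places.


V = (v0/k) * ln(1/(1-X))
V = (85/0.46) * ln(1/(1-0.93))
V = 184.782609 * ln(14.285714)
V = 184.782609 * 2.65926
V = 491.39 L


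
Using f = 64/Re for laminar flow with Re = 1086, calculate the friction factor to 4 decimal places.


f = 64 / Re
f = 64 / 1086
f = 0.0589


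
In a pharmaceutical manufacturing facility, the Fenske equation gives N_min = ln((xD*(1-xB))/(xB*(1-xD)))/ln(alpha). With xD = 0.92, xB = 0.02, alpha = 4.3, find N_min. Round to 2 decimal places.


N_min = ln((xD*(1-xB))/(xB*(1-xD))) / ln(alpha)
Numerator inside ln: 0.9016 / 0.0016 = 563.5
ln(563.5) = 6.334167
ln(alpha) = ln(4.3) = 1.458615
N_min = 6.334167 / 1.458615 = 4.34


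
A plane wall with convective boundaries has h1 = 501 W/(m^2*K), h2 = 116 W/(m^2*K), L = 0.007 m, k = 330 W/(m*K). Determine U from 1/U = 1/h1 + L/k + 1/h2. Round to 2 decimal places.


1/U = 1/h1 + L/k + 1/h2
1/U = 1/501 + 0.007/330 + 1/116
1/U = 0.001996008 + 2.12121e-05 + 0.0086206897
1/U = 0.0106379098
U = 94.00 W/(m^2*K)


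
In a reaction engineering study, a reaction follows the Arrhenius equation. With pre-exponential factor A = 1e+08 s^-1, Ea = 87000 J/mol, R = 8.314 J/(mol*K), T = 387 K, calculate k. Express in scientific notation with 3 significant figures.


k = A * exp(-Ea/(R*T))
k = 1e+08 * exp(-87000 / (8.314 * 387))
k = 1e+08 * exp(-27.039476)
k = 1.81e-04


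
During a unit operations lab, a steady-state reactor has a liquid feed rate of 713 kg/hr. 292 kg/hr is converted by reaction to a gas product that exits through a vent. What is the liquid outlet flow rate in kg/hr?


Steady-state mass balance on the main outlet: F_out = F_in - F_removed
F_out = 713 - 292
F_out = 421 kg/hr


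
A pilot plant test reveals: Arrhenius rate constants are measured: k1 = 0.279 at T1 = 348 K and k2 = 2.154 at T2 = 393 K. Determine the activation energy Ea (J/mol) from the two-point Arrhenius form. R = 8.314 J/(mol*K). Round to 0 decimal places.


Ea = R * ln(k2/k1) / (1/T1 - 1/T2)
ln(k2/k1) = ln(2.154/0.279) = 2.0438701
1/T1 - 1/T2 = 1/348 - 1/393 = 0.000329033956
Ea = 8.314 * 2.0438701 / 0.000329033956
Ea = 51644 J/mol


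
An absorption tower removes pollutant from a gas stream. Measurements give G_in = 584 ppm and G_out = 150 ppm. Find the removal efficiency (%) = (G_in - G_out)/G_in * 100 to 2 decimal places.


Efficiency = (G_in - G_out) / G_in * 100%
Efficiency = (584 - 150) / 584 * 100
Efficiency = 434 / 584 * 100
Efficiency = 74.32%


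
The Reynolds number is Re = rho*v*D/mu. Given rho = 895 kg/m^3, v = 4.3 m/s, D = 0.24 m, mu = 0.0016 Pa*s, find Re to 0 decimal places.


Re = rho * v * D / mu
Re = 895 * 4.3 * 0.24 / 0.0016
Re = 923.64 / 0.0016
Re = 577275


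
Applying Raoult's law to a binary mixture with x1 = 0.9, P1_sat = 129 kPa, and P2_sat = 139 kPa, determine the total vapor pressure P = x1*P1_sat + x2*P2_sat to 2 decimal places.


P = x1*P1_sat + x2*P2_sat
x2 = 1 - x1 = 1 - 0.9 = 0.1
P = 0.9*129 + 0.1*139
P = 116.1 + 13.9
P = 130.00 kPa


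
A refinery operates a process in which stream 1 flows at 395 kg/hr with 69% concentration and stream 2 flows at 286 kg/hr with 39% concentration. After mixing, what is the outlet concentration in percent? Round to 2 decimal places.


Mass balance on solute: F1*x1 + F2*x2 = F3*x3
F3 = F1 + F2 = 395 + 286 = 681 kg/hr
x3 = (F1*x1 + F2*x2)/F3
x3 = (395*0.69 + 286*0.39) / 681
x3 = 56.40%


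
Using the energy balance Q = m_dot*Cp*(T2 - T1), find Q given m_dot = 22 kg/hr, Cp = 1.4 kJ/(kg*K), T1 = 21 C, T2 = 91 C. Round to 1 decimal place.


Q = m_dot * Cp * (T2 - T1)
Q = 22 * 1.4 * (91 - 21)
Q = 22 * 1.4 * 70
Q = 2156.0 kJ/hr


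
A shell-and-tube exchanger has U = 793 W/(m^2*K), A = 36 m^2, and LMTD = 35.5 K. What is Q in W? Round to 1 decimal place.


Q = U * A * LMTD
Q = 793 * 36 * 35.5
Q = 1013454.0 W


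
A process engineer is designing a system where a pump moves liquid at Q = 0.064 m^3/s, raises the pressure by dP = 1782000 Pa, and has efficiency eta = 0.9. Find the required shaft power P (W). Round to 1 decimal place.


P = Q * dP / eta
P = 0.064 * 1782000 / 0.9
P = 114048.0 / 0.9
P = 126720.0 W


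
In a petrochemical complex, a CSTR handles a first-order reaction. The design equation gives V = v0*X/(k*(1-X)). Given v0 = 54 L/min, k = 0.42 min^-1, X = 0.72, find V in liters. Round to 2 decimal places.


V = v0 * X / (k * (1 - X))
V = 54 * 0.72 / (0.42 * (1 - 0.72))
V = 38.88 / (0.42 * 0.28)
V = 38.88 / 0.1176
V = 330.61 L
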